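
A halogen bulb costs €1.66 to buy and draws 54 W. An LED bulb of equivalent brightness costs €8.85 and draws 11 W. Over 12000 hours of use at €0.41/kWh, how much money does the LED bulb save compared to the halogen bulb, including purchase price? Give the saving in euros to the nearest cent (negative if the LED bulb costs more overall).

€204.37

halogen bulb: €1.66 + (54/1000) kW × 12000 h × €0.41 = €1.66 + €265.68 = €267.34
LED bulb: €8.85 + (11/1000) kW × 12000 h × €0.41 = €8.85 + €54.12 = €62.97
Saving = €267.34 − €62.97 = €204.37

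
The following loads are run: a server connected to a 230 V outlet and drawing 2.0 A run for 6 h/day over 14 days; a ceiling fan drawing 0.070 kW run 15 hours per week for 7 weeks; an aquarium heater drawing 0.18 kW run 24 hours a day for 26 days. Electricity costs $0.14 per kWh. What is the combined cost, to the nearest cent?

server: Power = 2.0 A × 230 V = 460 W = 0.46 kW
server: Runtime = 6 h/day × 14 days = 84 h
server: 0.46 kW × 84 h = 38.64 kWh
ceiling fan: Runtime = 15 h/week × 7 weeks = 105 h
ceiling fan: 0.07 kW × 105 h = 7.35 kWh
aquarium heater: Runtime = 24 h × 26 = 624 h
aquarium heater: 0.18 kW × 624 h = 112.32 kWh
Total energy = 158.31 kWh
Cost = 158.31 × $0.14 = $22.16

$22.16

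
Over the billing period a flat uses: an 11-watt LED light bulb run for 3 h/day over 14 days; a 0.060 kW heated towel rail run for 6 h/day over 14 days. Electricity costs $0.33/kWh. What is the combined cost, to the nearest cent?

LED light bulb: Runtime = 3 h/day × 14 days = 42 h
LED light bulb: 0.011 kW × 42 h = 0.462 kWh
heated towel rail: Runtime = 6 h/day × 14 days = 84 h
heated towel rail: 0.06 kW × 84 h = 5.04 kWh
Total energy = 5.502 kWh
Cost = 5.502 × $0.33 = $1.82

$1.82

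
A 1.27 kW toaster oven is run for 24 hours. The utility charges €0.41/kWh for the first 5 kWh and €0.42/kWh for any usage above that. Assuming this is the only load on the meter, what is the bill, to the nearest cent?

Energy = 1.27 kW × 24 h = 30.48 kWh
Tier 1 (0–5 kWh): 5 × €0.41 = €2.05
Above 5 kWh: 25.48 × €0.42 = €10.7016
Bill = €12.75

€12.75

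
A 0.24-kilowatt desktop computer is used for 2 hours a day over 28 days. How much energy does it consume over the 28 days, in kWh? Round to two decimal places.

13.44 kWh

Runtime = 2 h/day × 28 days = 56 h
Energy = 0.24 kW × 56 h = 13.44 kWh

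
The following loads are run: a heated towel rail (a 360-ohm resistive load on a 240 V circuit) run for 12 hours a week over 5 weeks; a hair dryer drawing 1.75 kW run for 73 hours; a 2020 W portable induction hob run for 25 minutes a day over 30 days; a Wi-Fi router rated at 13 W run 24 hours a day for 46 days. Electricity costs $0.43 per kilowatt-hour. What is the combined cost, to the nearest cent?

$76.09

heated towel rail: Power = V²/R = 240²/360 = 160 W = 0.16 kW
heated towel rail: Runtime = 12 h/week × 5 weeks = 60 h
heated towel rail: 0.16 kW × 60 h = 9.6 kWh
hair dryer: 1.75 kW × 73 h = 127.75 kWh
portable induction hob: Runtime = 25 min × 30 = 750 min = 12.5 h
portable induction hob: 2.02 kW × 12.5 h = 25.25 kWh
Wi-Fi router: Runtime = 24 h × 46 = 1104 h
Wi-Fi router: 0.013 kW × 1104 h = 14.352 kWh
Total energy = 176.952 kWh
Cost = 176.952 × $0.43 = $76.09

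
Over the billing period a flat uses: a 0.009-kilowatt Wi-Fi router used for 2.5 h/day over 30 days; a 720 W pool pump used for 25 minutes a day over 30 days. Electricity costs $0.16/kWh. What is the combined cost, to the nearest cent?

Wi-Fi router: Runtime = 2.5 h/day × 30 days = 75 h
Wi-Fi router: 0.009 kW × 75 h = 0.675 kWh
pool pump: Runtime = 25 min × 30 = 750 min = 12.5 h
pool pump: 0.72 kW × 12.5 h = 9 kWh
Total energy = 9.675 kWh
Cost = 9.675 × $0.16 = $1.55

$1.55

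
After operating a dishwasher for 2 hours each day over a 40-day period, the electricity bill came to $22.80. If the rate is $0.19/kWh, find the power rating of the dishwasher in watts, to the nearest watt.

1500 W

Energy = $22.80 ÷ $0.19/kWh = 120 kWh
Runtime = 2 h/day × 40 days = 80 h
Power = 120 kWh ÷ 80 h = 1.5 kW = 1500 W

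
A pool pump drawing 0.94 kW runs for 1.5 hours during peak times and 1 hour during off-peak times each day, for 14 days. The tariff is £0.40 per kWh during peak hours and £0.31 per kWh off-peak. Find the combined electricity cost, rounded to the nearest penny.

Peak energy = 0.94 kW × 1.5 h × 14 = 19.74 kWh
Off-peak energy = 0.94 kW × 1 h × 14 = 13.16 kWh
Cost = 19.74 × £0.40 + 13.16 × £0.31 = £7.896 + £4.0796 = £11.98

£11.98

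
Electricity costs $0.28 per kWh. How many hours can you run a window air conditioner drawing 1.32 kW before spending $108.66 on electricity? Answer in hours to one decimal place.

294.0 h

Energy available = $108.66 ÷ $0.28/kWh = 388.0714 kWh
Hours = 388.0714 kWh ÷ 1.32 kW = 294.0 h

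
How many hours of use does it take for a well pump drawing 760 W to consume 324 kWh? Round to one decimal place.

Hours = 324 kWh ÷ 0.76 kW = 426.3 h

426.3 h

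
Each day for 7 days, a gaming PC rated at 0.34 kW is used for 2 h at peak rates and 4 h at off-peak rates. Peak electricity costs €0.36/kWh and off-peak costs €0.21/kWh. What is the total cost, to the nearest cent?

€3.71

Peak energy = 0.34 kW × 2 h × 7 = 4.76 kWh
Off-peak energy = 0.34 kW × 4 h × 7 = 9.52 kWh
Cost = 4.76 × €0.36 + 9.52 × €0.21 = €1.7136 + €1.9992 = €3.71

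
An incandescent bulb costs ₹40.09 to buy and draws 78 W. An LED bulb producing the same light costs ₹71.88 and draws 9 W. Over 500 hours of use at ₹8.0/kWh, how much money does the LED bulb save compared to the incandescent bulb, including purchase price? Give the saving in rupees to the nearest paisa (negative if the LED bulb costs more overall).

₹244.21

incandescent bulb: ₹40.09 + (78/1000) kW × 500 h × ₹8.0 = ₹40.09 + ₹312 = ₹352.09
LED bulb: ₹71.88 + (9/1000) kW × 500 h × ₹8.0 = ₹71.88 + ₹36 = ₹107.88
Saving = ₹352.09 − ₹107.88 = ₹244.21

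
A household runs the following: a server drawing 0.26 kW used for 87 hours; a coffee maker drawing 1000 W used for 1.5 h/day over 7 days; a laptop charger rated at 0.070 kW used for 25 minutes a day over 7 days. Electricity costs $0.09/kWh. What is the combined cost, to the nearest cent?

$3.00

server: 0.26 kW × 87 h = 22.62 kWh
coffee maker: Runtime = 1.5 h/day × 7 days = 10.5 h
coffee maker: 1 kW × 10.5 h = 10.5 kWh
laptop charger: Runtime = 25 min × 7 = 175 min = 2.916666… h
laptop charger: 0.07 kW × 2.916666… h = 0.204166… kWh
Total energy = 33.324166… kWh
Cost = 33.324166… × $0.09 = $3.00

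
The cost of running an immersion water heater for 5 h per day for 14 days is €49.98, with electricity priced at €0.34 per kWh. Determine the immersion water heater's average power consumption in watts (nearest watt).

2100 W

Energy = €49.98 ÷ €0.34/kWh = 147 kWh
Runtime = 5 h/day × 14 days = 70 h
Power = 147 kWh ÷ 70 h = 2.1 kW = 2100 W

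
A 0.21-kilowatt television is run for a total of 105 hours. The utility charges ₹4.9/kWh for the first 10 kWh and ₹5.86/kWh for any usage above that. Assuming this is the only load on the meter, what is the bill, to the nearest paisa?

Energy = 0.21 kW × 105 h = 22.05 kWh
Tier 1 (0–10 kWh): 10 × ₹4.9 = ₹49
Above 10 kWh: 12.05 × ₹5.86 = ₹70.613
Bill = ₹119.61

₹119.61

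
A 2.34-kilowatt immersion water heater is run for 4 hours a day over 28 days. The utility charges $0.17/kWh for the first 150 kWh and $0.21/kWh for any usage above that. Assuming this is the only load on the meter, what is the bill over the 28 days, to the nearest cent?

$49.04

Runtime = 4 h/day × 28 days = 112 h
Energy = 2.34 kW × 112 h = 262.08 kWh
Tier 1 (0–150 kWh): 150 × $0.17 = $25.5
Above 150 kWh: 112.08 × $0.21 = $23.5368
Bill = $49.04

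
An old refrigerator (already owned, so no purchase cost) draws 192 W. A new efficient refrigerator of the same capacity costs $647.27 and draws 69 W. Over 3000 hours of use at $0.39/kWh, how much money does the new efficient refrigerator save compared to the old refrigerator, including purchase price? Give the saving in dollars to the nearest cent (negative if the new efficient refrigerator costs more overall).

-$503.36

old refrigerator: $0.00 + (192/1000) kW × 3000 h × $0.39 = $0.00 + $224.64 = $224.64
new efficient refrigerator: $647.27 + (69/1000) kW × 3000 h × $0.39 = $647.27 + $80.73 = $728
Saving = $224.64 − $728 = −$503.36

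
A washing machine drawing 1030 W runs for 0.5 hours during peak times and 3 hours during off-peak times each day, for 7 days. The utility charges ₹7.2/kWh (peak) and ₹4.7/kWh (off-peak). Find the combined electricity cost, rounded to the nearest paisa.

₹127.62

Peak energy = 1.03 kW × 0.5 h × 7 = 3.605 kWh
Off-peak energy = 1.03 kW × 3 h × 7 = 21.63 kWh
Cost = 3.605 × ₹7.2 + 21.63 × ₹4.7 = ₹25.956 + ₹101.661 = ₹127.62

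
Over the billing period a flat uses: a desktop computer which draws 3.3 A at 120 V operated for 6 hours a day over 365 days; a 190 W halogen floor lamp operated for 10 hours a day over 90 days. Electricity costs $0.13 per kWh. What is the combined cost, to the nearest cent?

$134.97

desktop computer: Power = 3.3 A × 120 V = 396 W = 0.396 kW
desktop computer: Runtime = 6 h/day × 365 days = 2190 h
desktop computer: 0.396 kW × 2190 h = 867.24 kWh
halogen floor lamp: Runtime = 10 h/day × 90 days = 900 h
halogen floor lamp: 0.19 kW × 900 h = 171 kWh
Total energy = 1038.24 kWh
Cost = 1038.24 × $0.13 = $134.97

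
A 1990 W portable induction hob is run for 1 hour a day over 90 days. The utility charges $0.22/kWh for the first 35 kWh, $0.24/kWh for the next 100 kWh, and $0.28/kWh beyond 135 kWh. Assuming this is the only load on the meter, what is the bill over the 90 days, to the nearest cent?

$44.05

Runtime = 1 h/day × 90 days = 90 h
Energy = 1.99 kW × 90 h = 179.1 kWh
Tier 1 (0–35 kWh): 35 × $0.22 = $7.7
Tier 2 (35–135 kWh): 100 × $0.24 = $24
Above 135 kWh: 44.1 × $0.28 = $12.348
Bill = $44.05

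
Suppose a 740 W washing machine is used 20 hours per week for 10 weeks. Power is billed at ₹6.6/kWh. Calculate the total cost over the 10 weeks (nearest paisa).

Runtime = 20 h/week × 10 weeks = 200 h
Energy = 0.74 kW × 200 h = 148 kWh
Cost = 148 kWh × ₹6.6/kWh = ₹976.80

₹976.80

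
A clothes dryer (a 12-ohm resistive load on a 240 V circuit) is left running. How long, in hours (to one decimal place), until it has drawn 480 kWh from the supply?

Power = V²/R = 240²/12 = 4800 W = 4.8 kW
Hours = 480 kWh ÷ 4.8 kW = 100.0 h

100.0 h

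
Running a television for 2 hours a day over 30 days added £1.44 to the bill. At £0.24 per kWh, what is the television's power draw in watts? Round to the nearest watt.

Energy = £1.44 ÷ £0.24/kWh = 6 kWh
Runtime = 2 h/day × 30 days = 60 h
Power = 6 kWh ÷ 60 h = 0.1 kW = 100 W

100 W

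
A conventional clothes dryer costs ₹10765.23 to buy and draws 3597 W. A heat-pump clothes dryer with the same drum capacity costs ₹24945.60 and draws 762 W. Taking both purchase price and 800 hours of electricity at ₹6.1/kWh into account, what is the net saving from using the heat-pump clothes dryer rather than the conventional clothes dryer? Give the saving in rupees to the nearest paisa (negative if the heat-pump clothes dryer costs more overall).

conventional clothes dryer: ₹10765.23 + (3597/1000) kW × 800 h × ₹6.1 = ₹10765.23 + ₹17553.36 = ₹28318.59
heat-pump clothes dryer: ₹24945.60 + (762/1000) kW × 800 h × ₹6.1 = ₹24945.60 + ₹3718.56 = ₹28664.16
Saving = ₹28318.59 − ₹28664.16 = −₹345.57

-₹345.57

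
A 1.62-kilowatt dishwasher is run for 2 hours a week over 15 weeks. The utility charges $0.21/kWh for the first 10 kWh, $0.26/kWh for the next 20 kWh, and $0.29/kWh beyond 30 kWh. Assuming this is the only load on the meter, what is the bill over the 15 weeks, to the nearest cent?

$12.69

Runtime = 2 h/week × 15 weeks = 30 h
Energy = 1.62 kW × 30 h = 48.6 kWh
Tier 1 (0–10 kWh): 10 × $0.21 = $2.1
Tier 2 (10–30 kWh): 20 × $0.26 = $5.2
Above 30 kWh: 18.6 × $0.29 = $5.394
Bill = $12.69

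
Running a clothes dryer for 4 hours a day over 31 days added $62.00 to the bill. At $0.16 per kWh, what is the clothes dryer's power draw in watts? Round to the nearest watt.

Energy = $62.00 ÷ $0.16/kWh = 387.5 kWh
Runtime = 4 h/day × 31 days = 124 h
Power = 387.5 kWh ÷ 124 h = 3.125 kW = 3125 W

3125 W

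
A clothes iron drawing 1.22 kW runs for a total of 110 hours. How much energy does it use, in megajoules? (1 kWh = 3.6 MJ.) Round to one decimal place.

483.1 MJ

Energy = 1.22 kW × 110 h = 134.2 kWh
= 134.2 × 3.6 MJ = 483.1 MJ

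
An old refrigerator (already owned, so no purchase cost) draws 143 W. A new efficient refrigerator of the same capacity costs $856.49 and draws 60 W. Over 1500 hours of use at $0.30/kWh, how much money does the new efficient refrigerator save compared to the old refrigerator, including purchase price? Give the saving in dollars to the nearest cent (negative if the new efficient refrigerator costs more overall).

-$819.14

old refrigerator: $0.00 + (143/1000) kW × 1500 h × $0.30 = $0.00 + $64.35 = $64.35
new efficient refrigerator: $856.49 + (60/1000) kW × 1500 h × $0.30 = $856.49 + $27 = $883.49
Saving = $64.35 − $883.49 = −$819.14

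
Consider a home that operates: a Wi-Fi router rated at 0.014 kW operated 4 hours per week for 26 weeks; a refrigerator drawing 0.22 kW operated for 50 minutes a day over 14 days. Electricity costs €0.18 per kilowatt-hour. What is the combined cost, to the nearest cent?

Wi-Fi router: Runtime = 4 h/week × 26 weeks = 104 h
Wi-Fi router: 0.014 kW × 104 h = 1.456 kWh
refrigerator: Runtime = 50 min × 14 = 700 min = 11.666666… h
refrigerator: 0.22 kW × 11.666666… h = 2.566666… kWh
Total energy = 4.022666… kWh
Cost = 4.022666… × €0.18 = €0.72

€0.72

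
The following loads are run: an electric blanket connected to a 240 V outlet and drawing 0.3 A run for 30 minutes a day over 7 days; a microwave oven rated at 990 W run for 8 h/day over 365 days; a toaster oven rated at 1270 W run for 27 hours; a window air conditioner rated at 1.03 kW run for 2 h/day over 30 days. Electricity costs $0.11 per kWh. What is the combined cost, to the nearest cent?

$328.59

electric blanket: Power = 0.3 A × 240 V = 72 W = 0.072 kW
electric blanket: Runtime = 30 min × 7 = 210 min = 3.5 h
electric blanket: 0.072 kW × 3.5 h = 0.252 kWh
microwave oven: Runtime = 8 h/day × 365 days = 2920 h
microwave oven: 0.99 kW × 2920 h = 2890.8 kWh
toaster oven: 1.27 kW × 27 h = 34.29 kWh
window air conditioner: Runtime = 2 h/day × 30 days = 60 h
window air conditioner: 1.03 kW × 60 h = 61.8 kWh
Total energy = 2987.142 kWh
Cost = 2987.142 × $0.11 = $328.59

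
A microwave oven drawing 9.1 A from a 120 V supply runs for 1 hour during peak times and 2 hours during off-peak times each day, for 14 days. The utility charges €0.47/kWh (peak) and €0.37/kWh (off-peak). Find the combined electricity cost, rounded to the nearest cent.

Power = 9.1 A × 120 V = 1092 W = 1.092 kW
Peak energy = 1.092 kW × 1 h × 14 = 15.288 kWh
Off-peak energy = 1.092 kW × 2 h × 14 = 30.576 kWh
Cost = 15.288 × €0.47 + 30.576 × €0.37 = €7.18536 + €11.31312 = €18.50

€18.50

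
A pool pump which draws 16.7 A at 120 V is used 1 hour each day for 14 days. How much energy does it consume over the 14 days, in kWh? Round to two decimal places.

28.06 kWh

Power = 16.7 A × 120 V = 2004 W = 2.004 kW
Runtime = 1 h/day × 14 days = 14 h
Energy = 2.004 kW × 14 h = 28.056 kWh ≈ 28.06 kWh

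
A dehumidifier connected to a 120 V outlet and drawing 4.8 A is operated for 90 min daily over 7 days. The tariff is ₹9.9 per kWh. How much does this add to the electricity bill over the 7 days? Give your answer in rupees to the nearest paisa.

₹59.88

Power = 4.8 A × 120 V = 576 W = 0.576 kW
Runtime = 90 min × 7 = 630 min = 10.5 h
Energy = 0.576 kW × 10.5 h = 6.048 kWh
Cost = 6.048 kWh × ₹9.9/kWh = ₹59.88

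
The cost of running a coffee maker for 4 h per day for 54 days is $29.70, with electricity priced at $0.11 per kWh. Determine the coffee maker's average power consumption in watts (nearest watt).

1250 W

Energy = $29.70 ÷ $0.11/kWh = 270 kWh
Runtime = 4 h/day × 54 days = 216 h
Power = 270 kWh ÷ 216 h = 1.25 kW = 1250 W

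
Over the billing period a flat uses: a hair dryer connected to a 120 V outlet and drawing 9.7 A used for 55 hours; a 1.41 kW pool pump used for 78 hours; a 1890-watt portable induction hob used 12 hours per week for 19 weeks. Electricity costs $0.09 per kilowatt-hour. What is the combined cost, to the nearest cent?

hair dryer: Power = 9.7 A × 120 V = 1164 W = 1.164 kW
hair dryer: 1.164 kW × 55 h = 64.02 kWh
pool pump: 1.41 kW × 78 h = 109.98 kWh
portable induction hob: Runtime = 12 h/week × 19 weeks = 228 h
portable induction hob: 1.89 kW × 228 h = 430.92 kWh
Total energy = 604.92 kWh
Cost = 604.92 × $0.09 = $54.44

$54.44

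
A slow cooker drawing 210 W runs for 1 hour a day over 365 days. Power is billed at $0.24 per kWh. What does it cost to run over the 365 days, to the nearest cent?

$18.40

Runtime = 1 h/day × 365 days = 365 h
Energy = 0.21 kW × 365 h = 76.65 kWh
Cost = 76.65 kWh × $0.24/kWh = $18.40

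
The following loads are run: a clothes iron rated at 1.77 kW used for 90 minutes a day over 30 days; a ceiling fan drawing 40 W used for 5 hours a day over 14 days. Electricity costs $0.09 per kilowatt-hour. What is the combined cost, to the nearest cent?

$7.42

clothes iron: Runtime = 90 min × 30 = 2700 min = 45 h
clothes iron: 1.77 kW × 45 h = 79.65 kWh
ceiling fan: Runtime = 5 h/day × 14 days = 70 h
ceiling fan: 0.04 kW × 70 h = 2.8 kWh
Total energy = 82.45 kWh
Cost = 82.45 × $0.09 = $7.42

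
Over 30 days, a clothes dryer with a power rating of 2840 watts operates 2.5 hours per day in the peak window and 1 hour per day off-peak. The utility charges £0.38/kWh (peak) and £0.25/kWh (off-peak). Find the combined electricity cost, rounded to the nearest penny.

Peak energy = 2.84 kW × 2.5 h × 30 = 213 kWh
Off-peak energy = 2.84 kW × 1 h × 30 = 85.2 kWh
Cost = 213 × £0.38 + 85.2 × £0.25 = £80.94 + £21.3 = £102.24

£102.24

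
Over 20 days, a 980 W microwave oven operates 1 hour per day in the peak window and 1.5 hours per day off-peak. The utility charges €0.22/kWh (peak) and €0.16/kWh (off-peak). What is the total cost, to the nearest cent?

€9.02

Peak energy = 0.98 kW × 1 h × 20 = 19.6 kWh
Off-peak energy = 0.98 kW × 1.5 h × 20 = 29.4 kWh
Cost = 19.6 × €0.22 + 29.4 × €0.16 = €4.312 + €4.704 = €9.02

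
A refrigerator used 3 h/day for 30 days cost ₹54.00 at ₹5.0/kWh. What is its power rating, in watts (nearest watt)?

Energy = ₹54.00 ÷ ₹5.0/kWh = 10.8 kWh
Runtime = 3 h/day × 30 days = 90 h
Power = 10.8 kWh ÷ 90 h = 0.12 kW = 120 W

120 W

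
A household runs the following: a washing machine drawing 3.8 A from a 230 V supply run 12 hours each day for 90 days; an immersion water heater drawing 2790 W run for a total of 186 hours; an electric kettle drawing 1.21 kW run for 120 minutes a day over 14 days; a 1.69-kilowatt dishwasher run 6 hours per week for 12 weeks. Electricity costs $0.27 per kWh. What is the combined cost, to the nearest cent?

$436.97

washing machine: Power = 3.8 A × 230 V = 874 W = 0.874 kW
washing machine: Runtime = 12 h/day × 90 days = 1080 h
washing machine: 0.874 kW × 1080 h = 943.92 kWh
immersion water heater: 2.79 kW × 186 h = 518.94 kWh
electric kettle: Runtime = 120 min × 14 = 1680 min = 28 h
electric kettle: 1.21 kW × 28 h = 33.88 kWh
dishwasher: Runtime = 6 h/week × 12 weeks = 72 h
dishwasher: 1.69 kW × 72 h = 121.68 kWh
Total energy = 1618.42 kWh
Cost = 1618.42 × $0.27 = $436.97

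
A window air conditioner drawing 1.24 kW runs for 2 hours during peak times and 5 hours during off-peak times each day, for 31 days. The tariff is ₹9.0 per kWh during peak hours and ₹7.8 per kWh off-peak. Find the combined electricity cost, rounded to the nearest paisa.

Peak energy = 1.24 kW × 2 h × 31 = 76.88 kWh
Off-peak energy = 1.24 kW × 5 h × 31 = 192.2 kWh
Cost = 76.88 × ₹9.0 + 192.2 × ₹7.8 = ₹691.92 + ₹1499.16 = ₹2191.08

₹2191.08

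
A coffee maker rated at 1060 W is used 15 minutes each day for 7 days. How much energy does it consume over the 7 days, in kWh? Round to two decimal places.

Runtime = 15 min × 7 = 105 min = 1.75 h
Energy = 1.06 kW × 1.75 h = 1.855 kWh ≈ 1.86 kWh

1.86 kWh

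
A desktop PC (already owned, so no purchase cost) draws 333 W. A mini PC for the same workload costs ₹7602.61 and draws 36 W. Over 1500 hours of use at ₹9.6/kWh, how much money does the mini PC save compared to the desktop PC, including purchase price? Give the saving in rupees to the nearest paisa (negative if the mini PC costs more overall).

desktop PC: ₹0.00 + (333/1000) kW × 1500 h × ₹9.6 = ₹0.00 + ₹4795.2 = ₹4795.2
mini PC: ₹7602.61 + (36/1000) kW × 1500 h × ₹9.6 = ₹7602.61 + ₹518.4 = ₹8121.01
Saving = ₹4795.2 − ₹8121.01 = −₹3325.81

-₹3325.81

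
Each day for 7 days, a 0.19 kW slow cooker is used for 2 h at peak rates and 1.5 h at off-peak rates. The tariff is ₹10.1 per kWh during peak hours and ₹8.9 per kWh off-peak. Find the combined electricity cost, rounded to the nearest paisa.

₹44.62

Peak energy = 0.19 kW × 2 h × 7 = 2.66 kWh
Off-peak energy = 0.19 kW × 1.5 h × 7 = 1.995 kWh
Cost = 2.66 × ₹10.1 + 1.995 × ₹8.9 = ₹26.866 + ₹17.7555 = ₹44.62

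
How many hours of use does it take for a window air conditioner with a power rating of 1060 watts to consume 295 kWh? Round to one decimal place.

Hours = 295 kWh ÷ 1.06 kW = 278.3 h

278.3 h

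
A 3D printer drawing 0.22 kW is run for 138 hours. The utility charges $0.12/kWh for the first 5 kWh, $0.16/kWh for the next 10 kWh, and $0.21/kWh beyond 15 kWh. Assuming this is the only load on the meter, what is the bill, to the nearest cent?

Energy = 0.22 kW × 138 h = 30.36 kWh
Tier 1 (0–5 kWh): 5 × $0.12 = $0.6
Tier 2 (5–15 kWh): 10 × $0.16 = $1.6
Above 15 kWh: 15.36 × $0.21 = $3.2256
Bill = $5.43

$5.43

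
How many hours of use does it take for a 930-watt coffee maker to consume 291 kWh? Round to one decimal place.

312.9 h

Hours = 291 kWh ÷ 0.93 kW = 312.9 h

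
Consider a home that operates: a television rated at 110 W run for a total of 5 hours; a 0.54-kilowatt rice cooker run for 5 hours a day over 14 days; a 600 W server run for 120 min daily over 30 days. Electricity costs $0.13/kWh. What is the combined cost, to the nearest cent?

television: 0.11 kW × 5 h = 0.55 kWh
rice cooker: Runtime = 5 h/day × 14 days = 70 h
rice cooker: 0.54 kW × 70 h = 37.8 kWh
server: Runtime = 120 min × 30 = 3600 min = 60 h
server: 0.6 kW × 60 h = 36 kWh
Total energy = 74.35 kWh
Cost = 74.35 × $0.13 = $9.67

$9.67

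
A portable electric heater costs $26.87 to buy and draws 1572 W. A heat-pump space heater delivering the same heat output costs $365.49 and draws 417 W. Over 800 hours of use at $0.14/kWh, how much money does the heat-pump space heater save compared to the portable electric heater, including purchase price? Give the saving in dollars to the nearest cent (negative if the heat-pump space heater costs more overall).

portable electric heater: $26.87 + (1572/1000) kW × 800 h × $0.14 = $26.87 + $176.064 = $202.934
heat-pump space heater: $365.49 + (417/1000) kW × 800 h × $0.14 = $365.49 + $46.704 = $412.194
Saving = $202.934 − $412.194 = −$209.26

-$209.26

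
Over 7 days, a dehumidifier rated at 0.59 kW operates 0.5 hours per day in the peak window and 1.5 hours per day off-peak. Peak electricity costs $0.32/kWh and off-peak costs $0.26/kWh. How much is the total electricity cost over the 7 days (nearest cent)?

Peak energy = 0.59 kW × 0.5 h × 7 = 2.065 kWh
Off-peak energy = 0.59 kW × 1.5 h × 7 = 6.195 kWh
Cost = 2.065 × $0.32 + 6.195 × $0.26 = $0.6608 + $1.6107 = $2.27

$2.27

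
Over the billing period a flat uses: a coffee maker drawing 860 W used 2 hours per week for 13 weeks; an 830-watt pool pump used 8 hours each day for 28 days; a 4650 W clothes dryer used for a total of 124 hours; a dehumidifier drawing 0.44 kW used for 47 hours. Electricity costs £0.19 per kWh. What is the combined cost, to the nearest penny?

coffee maker: Runtime = 2 h/week × 13 weeks = 26 h
coffee maker: 0.86 kW × 26 h = 22.36 kWh
pool pump: Runtime = 8 h/day × 28 days = 224 h
pool pump: 0.83 kW × 224 h = 185.92 kWh
clothes dryer: 4.65 kW × 124 h = 576.6 kWh
dehumidifier: 0.44 kW × 47 h = 20.68 kWh
Total energy = 805.56 kWh
Cost = 805.56 × £0.19 = £153.06

£153.06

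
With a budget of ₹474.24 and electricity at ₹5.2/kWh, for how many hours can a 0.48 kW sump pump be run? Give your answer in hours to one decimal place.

Energy available = ₹474.24 ÷ ₹5.2/kWh = 91.2 kWh
Hours = 91.2 kWh ÷ 0.48 kW = 190.0 h

190.0 h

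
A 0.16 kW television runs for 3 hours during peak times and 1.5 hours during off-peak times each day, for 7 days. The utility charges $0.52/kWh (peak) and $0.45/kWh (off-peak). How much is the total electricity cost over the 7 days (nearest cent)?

Peak energy = 0.16 kW × 3 h × 7 = 3.36 kWh
Off-peak energy = 0.16 kW × 1.5 h × 7 = 1.68 kWh
Cost = 3.36 × $0.52 + 1.68 × $0.45 = $1.7472 + $0.756 = $2.50

$2.50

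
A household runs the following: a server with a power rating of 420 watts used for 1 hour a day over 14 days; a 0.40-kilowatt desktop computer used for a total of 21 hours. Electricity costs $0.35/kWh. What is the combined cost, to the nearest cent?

server: Runtime = 1 h/day × 14 days = 14 h
server: 0.42 kW × 14 h = 5.88 kWh
desktop computer: 0.4 kW × 21 h = 8.4 kWh
Total energy = 14.28 kWh
Cost = 14.28 × $0.35 = $5.00

$5.00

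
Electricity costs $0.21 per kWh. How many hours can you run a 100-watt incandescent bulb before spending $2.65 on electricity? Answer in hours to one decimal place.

Energy available = $2.65 ÷ $0.21/kWh = 12.619 kWh
Hours = 12.619 kWh ÷ 0.1 kW = 126.2 h

126.2 h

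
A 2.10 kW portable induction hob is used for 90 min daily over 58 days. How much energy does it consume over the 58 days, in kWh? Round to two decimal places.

Runtime = 90 min × 58 = 5220 min = 87 h
Energy = 2.1 kW × 87 h = 182.7 kWh

182.70 kWh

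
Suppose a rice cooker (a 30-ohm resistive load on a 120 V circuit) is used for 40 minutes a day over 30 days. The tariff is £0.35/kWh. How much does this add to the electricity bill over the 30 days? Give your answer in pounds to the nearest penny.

£3.36

Power = V²/R = 120²/30 = 480 W = 0.48 kW
Runtime = 40 min × 30 = 1200 min = 20 h
Energy = 0.48 kW × 20 h = 9.6 kWh
Cost = 9.6 kWh × £0.35/kWh = £3.36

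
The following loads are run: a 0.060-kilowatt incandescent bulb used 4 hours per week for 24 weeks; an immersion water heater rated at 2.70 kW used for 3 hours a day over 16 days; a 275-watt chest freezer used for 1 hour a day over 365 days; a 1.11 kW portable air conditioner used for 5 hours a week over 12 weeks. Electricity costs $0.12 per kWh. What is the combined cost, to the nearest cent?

incandescent bulb: Runtime = 4 h/week × 24 weeks = 96 h
incandescent bulb: 0.06 kW × 96 h = 5.76 kWh
immersion water heater: Runtime = 3 h/day × 16 days = 48 h
immersion water heater: 2.7 kW × 48 h = 129.6 kWh
chest freezer: Runtime = 1 h/day × 365 days = 365 h
chest freezer: 0.275 kW × 365 h = 100.375 kWh
portable air conditioner: Runtime = 5 h/week × 12 weeks = 60 h
portable air conditioner: 1.11 kW × 60 h = 66.6 kWh
Total energy = 302.335 kWh
Cost = 302.335 × $0.12 = $36.28

$36.28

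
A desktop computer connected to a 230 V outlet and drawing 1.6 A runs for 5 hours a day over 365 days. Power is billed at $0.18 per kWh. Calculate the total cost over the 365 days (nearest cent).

$120.89

Power = 1.6 A × 230 V = 368 W = 0.368 kW
Runtime = 5 h/day × 365 days = 1825 h
Energy = 0.368 kW × 1825 h = 671.6 kWh
Cost = 671.6 kWh × $0.18/kWh = $120.89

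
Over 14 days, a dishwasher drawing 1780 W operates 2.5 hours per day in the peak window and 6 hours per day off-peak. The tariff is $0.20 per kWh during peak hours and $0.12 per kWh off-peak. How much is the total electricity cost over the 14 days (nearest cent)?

$30.40

Peak energy = 1.78 kW × 2.5 h × 14 = 62.3 kWh
Off-peak energy = 1.78 kW × 6 h × 14 = 149.52 kWh
Cost = 62.3 × $0.20 + 149.52 × $0.12 = $12.46 + $17.9424 = $30.40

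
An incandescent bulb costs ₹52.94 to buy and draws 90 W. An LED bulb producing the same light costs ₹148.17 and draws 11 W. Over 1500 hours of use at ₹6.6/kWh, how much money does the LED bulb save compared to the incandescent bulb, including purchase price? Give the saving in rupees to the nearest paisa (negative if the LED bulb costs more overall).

₹686.87

incandescent bulb: ₹52.94 + (90/1000) kW × 1500 h × ₹6.6 = ₹52.94 + ₹891 = ₹943.94
LED bulb: ₹148.17 + (11/1000) kW × 1500 h × ₹6.6 = ₹148.17 + ₹108.9 = ₹257.07
Saving = ₹943.94 − ₹257.07 = ₹686.87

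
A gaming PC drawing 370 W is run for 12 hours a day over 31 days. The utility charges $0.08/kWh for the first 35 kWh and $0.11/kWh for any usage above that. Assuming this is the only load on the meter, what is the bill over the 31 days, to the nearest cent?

$14.09

Runtime = 12 h/day × 31 days = 372 h
Energy = 0.37 kW × 372 h = 137.64 kWh
Tier 1 (0–35 kWh): 35 × $0.08 = $2.8
Above 35 kWh: 102.64 × $0.11 = $11.2904
Bill = $14.09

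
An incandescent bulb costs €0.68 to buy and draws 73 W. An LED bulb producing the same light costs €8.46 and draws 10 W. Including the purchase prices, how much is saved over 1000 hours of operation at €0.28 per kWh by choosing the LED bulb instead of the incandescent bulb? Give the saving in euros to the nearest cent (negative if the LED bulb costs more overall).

€9.86

incandescent bulb: €0.68 + (73/1000) kW × 1000 h × €0.28 = €0.68 + €20.44 = €21.12
LED bulb: €8.46 + (10/1000) kW × 1000 h × €0.28 = €8.46 + €2.8 = €11.26
Saving = €21.12 − €11.26 = €9.86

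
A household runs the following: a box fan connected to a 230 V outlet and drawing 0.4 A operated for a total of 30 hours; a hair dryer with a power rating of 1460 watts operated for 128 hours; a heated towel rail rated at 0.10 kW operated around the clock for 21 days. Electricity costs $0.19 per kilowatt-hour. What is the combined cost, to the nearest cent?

box fan: Power = 0.4 A × 230 V = 92 W = 0.092 kW
box fan: 0.092 kW × 30 h = 2.76 kWh
hair dryer: 1.46 kW × 128 h = 186.88 kWh
heated towel rail: Runtime = 24 h × 21 = 504 h
heated towel rail: 0.1 kW × 504 h = 50.4 kWh
Total energy = 240.04 kWh
Cost = 240.04 × $0.19 = $45.61

$45.61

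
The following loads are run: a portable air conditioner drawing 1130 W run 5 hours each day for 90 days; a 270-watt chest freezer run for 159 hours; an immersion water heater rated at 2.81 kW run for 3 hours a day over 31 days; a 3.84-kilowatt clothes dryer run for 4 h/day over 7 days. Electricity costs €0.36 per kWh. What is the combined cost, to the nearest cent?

€331.30

portable air conditioner: Runtime = 5 h/day × 90 days = 450 h
portable air conditioner: 1.13 kW × 450 h = 508.5 kWh
chest freezer: 0.27 kW × 159 h = 42.93 kWh
immersion water heater: Runtime = 3 h/day × 31 days = 93 h
immersion water heater: 2.81 kW × 93 h = 261.33 kWh
clothes dryer: Runtime = 4 h/day × 7 days = 28 h
clothes dryer: 3.84 kW × 28 h = 107.52 kWh
Total energy = 920.28 kWh
Cost = 920.28 × €0.36 = €331.30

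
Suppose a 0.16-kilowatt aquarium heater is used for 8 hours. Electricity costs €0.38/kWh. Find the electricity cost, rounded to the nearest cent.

€0.49

Energy = 0.16 kW × 8 h = 1.28 kWh
Cost = 1.28 kWh × €0.38/kWh = €0.49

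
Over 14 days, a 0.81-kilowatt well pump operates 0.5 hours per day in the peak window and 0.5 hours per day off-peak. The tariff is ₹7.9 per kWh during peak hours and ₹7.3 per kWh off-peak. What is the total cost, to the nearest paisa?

₹86.18

Peak energy = 0.81 kW × 0.5 h × 14 = 5.67 kWh
Off-peak energy = 0.81 kW × 0.5 h × 14 = 5.67 kWh
Cost = 5.67 × ₹7.9 + 5.67 × ₹7.3 = ₹44.793 + ₹41.391 = ₹86.18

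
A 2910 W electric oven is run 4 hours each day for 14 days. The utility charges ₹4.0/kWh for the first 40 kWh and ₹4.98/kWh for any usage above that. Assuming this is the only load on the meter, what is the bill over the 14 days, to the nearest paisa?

Runtime = 4 h/day × 14 days = 56 h
Energy = 2.91 kW × 56 h = 162.96 kWh
Tier 1 (0–40 kWh): 40 × ₹4.0 = ₹160
Above 40 kWh: 122.96 × ₹4.98 = ₹612.3408
Bill = ₹772.34

₹772.34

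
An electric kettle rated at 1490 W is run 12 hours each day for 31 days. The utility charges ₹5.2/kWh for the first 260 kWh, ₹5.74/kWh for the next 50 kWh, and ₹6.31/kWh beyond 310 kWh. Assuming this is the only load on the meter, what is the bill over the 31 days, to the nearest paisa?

₹3180.41

Runtime = 12 h/day × 31 days = 372 h
Energy = 1.49 kW × 372 h = 554.28 kWh
Tier 1 (0–260 kWh): 260 × ₹5.2 = ₹1352
Tier 2 (260–310 kWh): 50 × ₹5.74 = ₹287
Above 310 kWh: 244.28 × ₹6.31 = ₹1541.4068
Bill = ₹3180.41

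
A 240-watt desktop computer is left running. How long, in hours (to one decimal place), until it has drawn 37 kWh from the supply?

Hours = 37 kWh ÷ 0.24 kW = 154.2 h

154.2 h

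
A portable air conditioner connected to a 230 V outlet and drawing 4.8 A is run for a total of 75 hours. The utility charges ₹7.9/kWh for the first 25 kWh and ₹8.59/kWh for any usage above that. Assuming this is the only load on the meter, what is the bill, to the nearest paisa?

Power = 4.8 A × 230 V = 1104 W = 1.104 kW
Energy = 1.104 kW × 75 h = 82.8 kWh
Tier 1 (0–25 kWh): 25 × ₹7.9 = ₹197.5
Above 25 kWh: 57.8 × ₹8.59 = ₹496.502
Bill = ₹694.00

₹694.00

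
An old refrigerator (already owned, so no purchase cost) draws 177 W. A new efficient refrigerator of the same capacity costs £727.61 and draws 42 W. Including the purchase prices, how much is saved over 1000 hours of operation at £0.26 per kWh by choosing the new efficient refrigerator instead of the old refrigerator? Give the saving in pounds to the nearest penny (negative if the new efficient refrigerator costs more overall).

-£692.51

old refrigerator: £0.00 + (177/1000) kW × 1000 h × £0.26 = £0.00 + £46.02 = £46.02
new efficient refrigerator: £727.61 + (42/1000) kW × 1000 h × £0.26 = £727.61 + £10.92 = £738.53
Saving = £46.02 − £738.53 = −£692.51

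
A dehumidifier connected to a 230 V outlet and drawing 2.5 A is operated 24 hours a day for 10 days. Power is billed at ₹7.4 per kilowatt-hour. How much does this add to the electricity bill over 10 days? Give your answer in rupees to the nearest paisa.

Power = 2.5 A × 230 V = 575 W = 0.575 kW
Runtime = 24 h × 10 = 240 h
Energy = 0.575 kW × 240 h = 138 kWh
Cost = 138 kWh × ₹7.4/kWh = ₹1021.20

₹1021.20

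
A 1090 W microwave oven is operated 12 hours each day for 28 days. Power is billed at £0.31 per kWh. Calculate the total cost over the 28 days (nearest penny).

£113.53

Runtime = 12 h/day × 28 days = 336 h
Energy = 1.09 kW × 336 h = 366.24 kWh
Cost = 366.24 kWh × £0.31/kWh = £113.53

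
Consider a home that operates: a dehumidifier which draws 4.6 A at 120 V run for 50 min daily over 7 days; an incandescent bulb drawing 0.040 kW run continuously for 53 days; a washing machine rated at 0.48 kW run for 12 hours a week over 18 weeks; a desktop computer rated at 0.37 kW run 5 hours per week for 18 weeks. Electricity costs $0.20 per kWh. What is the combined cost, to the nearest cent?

$38.22

dehumidifier: Power = 4.6 A × 120 V = 552 W = 0.552 kW
dehumidifier: Runtime = 50 min × 7 = 350 min = 5.833333… h
dehumidifier: 0.552 kW × 5.833333… h = 3.22 kWh
incandescent bulb: Runtime = 24 h × 53 = 1272 h
incandescent bulb: 0.04 kW × 1272 h = 50.88 kWh
washing machine: Runtime = 12 h/week × 18 weeks = 216 h
washing machine: 0.48 kW × 216 h = 103.68 kWh
desktop computer: Runtime = 5 h/week × 18 weeks = 90 h
desktop computer: 0.37 kW × 90 h = 33.3 kWh
Total energy = 191.08 kWh
Cost = 191.08 × $0.20 = $38.22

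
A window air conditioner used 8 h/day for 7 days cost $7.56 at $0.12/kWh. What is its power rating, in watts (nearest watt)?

Energy = $7.56 ÷ $0.12/kWh = 63 kWh
Runtime = 8 h/day × 7 days = 56 h
Power = 63 kWh ÷ 56 h = 1.125 kW = 1125 W

1125 W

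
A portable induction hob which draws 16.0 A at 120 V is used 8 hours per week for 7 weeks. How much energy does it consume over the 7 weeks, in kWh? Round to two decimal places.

107.52 kWh

Power = 16.0 A × 120 V = 1920 W = 1.92 kW
Runtime = 8 h/week × 7 weeks = 56 h
Energy = 1.92 kW × 56 h = 107.52 kWh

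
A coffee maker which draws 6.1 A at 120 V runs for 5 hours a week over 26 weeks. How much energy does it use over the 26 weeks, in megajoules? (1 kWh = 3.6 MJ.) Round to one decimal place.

Power = 6.1 A × 120 V = 732 W = 0.732 kW
Runtime = 5 h/week × 26 weeks = 130 h
Energy = 0.732 kW × 130 h = 95.16 kWh
= 95.16 × 3.6 MJ = 342.6 MJ

342.6 MJ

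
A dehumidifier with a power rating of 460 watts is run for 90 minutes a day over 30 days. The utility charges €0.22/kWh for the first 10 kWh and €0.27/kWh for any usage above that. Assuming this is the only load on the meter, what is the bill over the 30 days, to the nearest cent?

€5.09

Runtime = 90 min × 30 = 2700 min = 45 h
Energy = 0.46 kW × 45 h = 20.7 kWh
Tier 1 (0–10 kWh): 10 × €0.22 = €2.2
Above 10 kWh: 10.7 × €0.27 = €2.889
Bill = €5.09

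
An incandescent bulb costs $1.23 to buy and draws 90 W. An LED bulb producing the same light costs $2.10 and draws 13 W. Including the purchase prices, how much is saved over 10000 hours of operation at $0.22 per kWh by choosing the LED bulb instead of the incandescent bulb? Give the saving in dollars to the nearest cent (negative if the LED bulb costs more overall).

$168.53

incandescent bulb: $1.23 + (90/1000) kW × 10000 h × $0.22 = $1.23 + $198 = $199.23
LED bulb: $2.10 + (13/1000) kW × 10000 h × $0.22 = $2.10 + $28.6 = $30.7
Saving = $199.23 − $30.7 = $168.53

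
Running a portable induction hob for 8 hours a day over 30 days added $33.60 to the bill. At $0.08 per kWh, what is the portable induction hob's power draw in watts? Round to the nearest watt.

Energy = $33.60 ÷ $0.08/kWh = 420 kWh
Runtime = 8 h/day × 30 days = 240 h
Power = 420 kWh ÷ 240 h = 1.75 kW = 1750 W

1750 W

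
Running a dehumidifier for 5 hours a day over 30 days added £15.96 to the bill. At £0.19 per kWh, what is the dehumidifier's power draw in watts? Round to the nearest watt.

560 W

Energy = £15.96 ÷ £0.19/kWh = 84 kWh
Runtime = 5 h/day × 30 days = 150 h
Power = 84 kWh ÷ 150 h = 0.56 kW = 560 W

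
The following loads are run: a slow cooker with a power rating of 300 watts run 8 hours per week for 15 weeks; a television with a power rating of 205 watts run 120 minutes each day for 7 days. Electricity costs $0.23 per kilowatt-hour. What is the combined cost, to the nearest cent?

slow cooker: Runtime = 8 h/week × 15 weeks = 120 h
slow cooker: 0.3 kW × 120 h = 36 kWh
television: Runtime = 120 min × 7 = 840 min = 14 h
television: 0.205 kW × 14 h = 2.87 kWh
Total energy = 38.87 kWh
Cost = 38.87 × $0.23 = $8.94

$8.94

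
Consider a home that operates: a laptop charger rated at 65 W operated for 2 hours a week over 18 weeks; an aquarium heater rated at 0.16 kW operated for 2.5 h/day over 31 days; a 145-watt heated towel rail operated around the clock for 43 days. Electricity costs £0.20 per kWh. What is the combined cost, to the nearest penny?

£32.88

laptop charger: Runtime = 2 h/week × 18 weeks = 36 h
laptop charger: 0.065 kW × 36 h = 2.34 kWh
aquarium heater: Runtime = 2.5 h/day × 31 days = 77.5 h
aquarium heater: 0.16 kW × 77.5 h = 12.4 kWh
heated towel rail: Runtime = 24 h × 43 = 1032 h
heated towel rail: 0.145 kW × 1032 h = 149.64 kWh
Total energy = 164.38 kWh
Cost = 164.38 × £0.20 = £32.88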